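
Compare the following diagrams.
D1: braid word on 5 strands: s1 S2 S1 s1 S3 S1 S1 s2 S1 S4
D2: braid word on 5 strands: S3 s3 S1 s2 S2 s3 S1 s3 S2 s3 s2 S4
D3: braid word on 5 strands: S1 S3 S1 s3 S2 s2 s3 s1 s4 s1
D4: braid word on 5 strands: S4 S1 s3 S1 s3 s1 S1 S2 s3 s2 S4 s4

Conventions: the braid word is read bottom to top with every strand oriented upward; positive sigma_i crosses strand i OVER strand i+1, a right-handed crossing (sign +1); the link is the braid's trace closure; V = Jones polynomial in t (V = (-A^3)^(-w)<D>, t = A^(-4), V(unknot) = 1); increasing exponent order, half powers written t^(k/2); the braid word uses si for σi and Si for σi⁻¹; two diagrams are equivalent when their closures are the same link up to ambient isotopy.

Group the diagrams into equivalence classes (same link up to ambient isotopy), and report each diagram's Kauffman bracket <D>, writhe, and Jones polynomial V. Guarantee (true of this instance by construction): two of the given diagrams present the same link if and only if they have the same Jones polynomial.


equivalence classes: {D1} | {D2, D4} | {D3}
D1 (bracket A^-12 + A^-8 + A^-4 + 1; 10 crossings at w = -4): V = t^-3 + t^-2 + t^-1 + 1
V(D2) = t^-2 + 2 + t^2  (w 0, c 12, <D> = A^-8 + 2 + A^8)
V(D3) = t^-1 + 2 + t  (w +2, c 10, <D> = A^2 + 2A^6 + A^10)
V(D4) = t^-2 + 2 + t^2  (w 0, c 12, <D> = A^-8 + 2 + A^8)
key observation: comparing 4 Jones polynomials yields 3 groups


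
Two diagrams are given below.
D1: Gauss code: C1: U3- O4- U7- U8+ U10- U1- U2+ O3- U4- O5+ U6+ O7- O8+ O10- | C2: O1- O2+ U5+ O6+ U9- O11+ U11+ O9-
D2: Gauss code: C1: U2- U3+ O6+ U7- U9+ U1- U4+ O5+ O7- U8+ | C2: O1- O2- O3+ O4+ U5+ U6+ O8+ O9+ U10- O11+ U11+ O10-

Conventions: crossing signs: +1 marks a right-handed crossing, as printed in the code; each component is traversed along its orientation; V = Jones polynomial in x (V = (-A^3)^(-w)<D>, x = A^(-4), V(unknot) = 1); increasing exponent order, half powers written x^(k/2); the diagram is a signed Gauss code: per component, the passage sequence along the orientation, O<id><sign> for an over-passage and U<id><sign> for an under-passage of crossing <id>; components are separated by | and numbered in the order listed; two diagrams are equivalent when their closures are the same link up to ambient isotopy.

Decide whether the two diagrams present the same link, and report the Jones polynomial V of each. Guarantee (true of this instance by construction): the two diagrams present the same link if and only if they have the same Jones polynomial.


equivalent: no
D1 (bracket A^-9 + 2A^-1 - A^3 + A^7 - A^11; 11 crossings at w = -1): V = x^(-7/2) - x^(-5/2) + x^(-3/2) - 2x^(-1/2) - x^(3/2)
D2 (bracket A^-9 + A^-1 - A^3 + A^7; 11 crossings at w = +3): V = -x^(1/2) + x^(3/2) - x^(5/2) - x^(9/2)
key observation: comparing 2 Jones polynomials yields 2 groups


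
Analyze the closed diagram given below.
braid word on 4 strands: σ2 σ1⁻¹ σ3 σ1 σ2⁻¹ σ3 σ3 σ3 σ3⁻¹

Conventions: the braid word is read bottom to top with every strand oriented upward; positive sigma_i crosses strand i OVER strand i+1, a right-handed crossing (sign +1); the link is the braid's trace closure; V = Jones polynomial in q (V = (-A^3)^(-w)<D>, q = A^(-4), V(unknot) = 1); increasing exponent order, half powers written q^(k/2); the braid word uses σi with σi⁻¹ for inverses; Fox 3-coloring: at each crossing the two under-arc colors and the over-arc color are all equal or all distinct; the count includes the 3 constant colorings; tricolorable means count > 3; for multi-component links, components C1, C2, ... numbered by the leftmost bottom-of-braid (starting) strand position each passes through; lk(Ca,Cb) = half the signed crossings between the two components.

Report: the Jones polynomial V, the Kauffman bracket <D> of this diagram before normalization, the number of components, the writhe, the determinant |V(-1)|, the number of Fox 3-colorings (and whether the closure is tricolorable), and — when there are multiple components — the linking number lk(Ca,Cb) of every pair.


Jones polynomial: V(q) = 1 + q + q^2 + q^3
<D> = -A^-3 - A - A^5 - A^9; writhe +3
components 3, writhe +3 (9 crossings)
linking number lk(C1,C2) = 0
lk(C1,C3): 0
lk(C2,C3) = +1
3-colorings: 9 of 3^9, det 0 — tricolorable
note: the word shrinks to σ2 σ1⁻¹ σ3 σ1 σ2⁻¹ σ3 σ3 after cancelling


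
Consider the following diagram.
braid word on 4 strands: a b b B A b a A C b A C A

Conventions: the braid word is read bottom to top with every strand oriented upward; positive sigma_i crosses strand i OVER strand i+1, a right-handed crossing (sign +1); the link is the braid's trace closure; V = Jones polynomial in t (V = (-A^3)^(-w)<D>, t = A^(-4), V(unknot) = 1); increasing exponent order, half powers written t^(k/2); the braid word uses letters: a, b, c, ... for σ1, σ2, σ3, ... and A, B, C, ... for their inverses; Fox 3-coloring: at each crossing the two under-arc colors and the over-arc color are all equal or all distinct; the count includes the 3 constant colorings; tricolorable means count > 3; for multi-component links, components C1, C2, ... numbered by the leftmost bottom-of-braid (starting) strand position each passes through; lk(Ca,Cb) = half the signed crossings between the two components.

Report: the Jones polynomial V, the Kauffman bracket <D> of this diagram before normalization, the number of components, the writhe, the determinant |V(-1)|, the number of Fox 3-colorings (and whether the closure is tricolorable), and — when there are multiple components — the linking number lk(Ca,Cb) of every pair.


V(t) = t^-4 - 2t^-3 + 3t^-2 - 4t^-1 + 4 - 3t + 3t^2 - t^3
bracket: A^-15 - 3A^-11 + 3A^-7 - 4A^-3 + 4A - 3A^5 + 2A^9 - A^13, w = -1
1 component, writhe -1, over 13 crossings
det 21, colorings 9 of 3^13 — tricolorable
observation: det 21 = |V(-1)|; divisible by 3, so tricolorable


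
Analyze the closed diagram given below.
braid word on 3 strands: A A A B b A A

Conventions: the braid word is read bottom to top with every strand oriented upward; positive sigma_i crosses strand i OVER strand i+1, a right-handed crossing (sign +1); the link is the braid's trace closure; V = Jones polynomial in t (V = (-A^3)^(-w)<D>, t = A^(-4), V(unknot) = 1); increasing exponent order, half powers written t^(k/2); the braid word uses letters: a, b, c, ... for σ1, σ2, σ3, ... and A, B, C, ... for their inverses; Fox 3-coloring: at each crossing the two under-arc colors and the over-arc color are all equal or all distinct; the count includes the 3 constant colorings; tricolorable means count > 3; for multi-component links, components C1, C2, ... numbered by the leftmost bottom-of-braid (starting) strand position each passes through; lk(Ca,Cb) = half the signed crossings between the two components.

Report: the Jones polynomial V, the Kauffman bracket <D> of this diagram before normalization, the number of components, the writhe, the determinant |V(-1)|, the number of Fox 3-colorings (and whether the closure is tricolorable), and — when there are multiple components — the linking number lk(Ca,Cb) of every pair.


V(t) = t^(-15/2) - t^(-7/2) - t^(-5/2) - t^(-3/2)
bracket: A^-9 + A^-5 + A^-1 - A^15, w = -5
2 components, writhe -5, over 7 crossings
lk(C1,C2) = 0
det 0, colorings 9 of 3^8 — tricolorable
observation: the 1 component pair carries total linking 0


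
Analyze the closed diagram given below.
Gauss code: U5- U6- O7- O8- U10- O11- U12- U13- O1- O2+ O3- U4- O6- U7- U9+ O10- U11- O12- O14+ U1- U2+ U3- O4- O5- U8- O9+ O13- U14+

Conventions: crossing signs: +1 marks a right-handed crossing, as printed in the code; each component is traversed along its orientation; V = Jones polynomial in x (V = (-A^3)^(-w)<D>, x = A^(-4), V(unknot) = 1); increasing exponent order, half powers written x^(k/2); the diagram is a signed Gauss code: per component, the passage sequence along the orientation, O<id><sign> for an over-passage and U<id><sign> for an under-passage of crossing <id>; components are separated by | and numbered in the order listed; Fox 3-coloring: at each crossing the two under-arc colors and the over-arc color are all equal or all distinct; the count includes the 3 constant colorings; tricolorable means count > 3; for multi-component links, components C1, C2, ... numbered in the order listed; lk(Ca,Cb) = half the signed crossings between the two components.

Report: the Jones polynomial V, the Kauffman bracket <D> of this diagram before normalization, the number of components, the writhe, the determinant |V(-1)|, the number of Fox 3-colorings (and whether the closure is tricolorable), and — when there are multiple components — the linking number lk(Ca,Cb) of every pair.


Jones polynomial: V(x) = -x^-10 + x^-9 - x^-8 + x^-7 - x^-6 + x^-5 + x^-3
<D> = A^-12 + A^-4 - 1 + A^4 - A^8 + A^12 - A^16; writhe -8
components 1, writhe -8 (14 crossings)
3-colorings: 3 of 3^14, det 7 — not tricolorable
note: det 7 = |V(-1)|; not divisible by 3, so not tricolorable


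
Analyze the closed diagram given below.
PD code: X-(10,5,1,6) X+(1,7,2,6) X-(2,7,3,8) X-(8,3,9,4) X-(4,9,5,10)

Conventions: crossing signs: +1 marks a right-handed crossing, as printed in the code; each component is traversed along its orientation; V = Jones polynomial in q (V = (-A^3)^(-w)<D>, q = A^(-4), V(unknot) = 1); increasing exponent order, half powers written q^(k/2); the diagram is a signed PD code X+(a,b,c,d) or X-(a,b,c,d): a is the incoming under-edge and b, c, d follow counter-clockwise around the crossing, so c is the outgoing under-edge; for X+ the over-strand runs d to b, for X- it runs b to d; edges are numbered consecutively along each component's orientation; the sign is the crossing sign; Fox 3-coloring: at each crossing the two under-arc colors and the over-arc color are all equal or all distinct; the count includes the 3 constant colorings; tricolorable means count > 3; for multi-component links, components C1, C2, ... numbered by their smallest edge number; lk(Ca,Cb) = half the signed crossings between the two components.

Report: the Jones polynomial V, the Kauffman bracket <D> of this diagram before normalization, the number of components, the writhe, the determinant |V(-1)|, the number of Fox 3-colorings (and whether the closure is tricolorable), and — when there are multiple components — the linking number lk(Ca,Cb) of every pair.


V(q) = -q^-4 + q^-3 + q^-1
bracket: -A^-5 - A^3 + A^7, w = -3
1 component, writhe -3, over 5 crossings
det 3, colorings 9 of 3^5 — tricolorable
observation: w = -3 (over 5 crossings) is diagram-only; (-A^3)^(3) removes it from V


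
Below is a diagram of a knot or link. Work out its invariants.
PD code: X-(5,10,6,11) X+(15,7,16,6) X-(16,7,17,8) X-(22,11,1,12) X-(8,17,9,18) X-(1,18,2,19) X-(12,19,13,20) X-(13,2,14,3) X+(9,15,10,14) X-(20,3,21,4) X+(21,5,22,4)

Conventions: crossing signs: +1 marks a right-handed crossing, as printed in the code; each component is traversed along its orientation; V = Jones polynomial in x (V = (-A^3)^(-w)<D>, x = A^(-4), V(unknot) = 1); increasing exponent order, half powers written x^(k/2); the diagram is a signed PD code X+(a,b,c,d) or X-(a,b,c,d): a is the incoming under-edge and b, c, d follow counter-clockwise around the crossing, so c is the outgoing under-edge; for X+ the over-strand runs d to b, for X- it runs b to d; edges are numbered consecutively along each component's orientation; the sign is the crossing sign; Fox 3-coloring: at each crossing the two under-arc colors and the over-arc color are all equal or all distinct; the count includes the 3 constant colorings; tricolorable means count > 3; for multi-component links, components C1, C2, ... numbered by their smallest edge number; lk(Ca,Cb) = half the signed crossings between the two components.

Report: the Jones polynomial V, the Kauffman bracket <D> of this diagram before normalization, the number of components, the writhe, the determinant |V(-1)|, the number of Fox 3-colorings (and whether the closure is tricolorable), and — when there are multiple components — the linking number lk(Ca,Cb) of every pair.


V = -x^-4 + x^-3 + x^-1
<D> = -A^-11 - A^-3 + A (w = -5)
1 component over 11 crossings, w = -5
9 Fox colorings among 3^11, |V(-1)| = 3: tricolorable
why: the span of V is 3, forcing >= 3 crossings in any diagram


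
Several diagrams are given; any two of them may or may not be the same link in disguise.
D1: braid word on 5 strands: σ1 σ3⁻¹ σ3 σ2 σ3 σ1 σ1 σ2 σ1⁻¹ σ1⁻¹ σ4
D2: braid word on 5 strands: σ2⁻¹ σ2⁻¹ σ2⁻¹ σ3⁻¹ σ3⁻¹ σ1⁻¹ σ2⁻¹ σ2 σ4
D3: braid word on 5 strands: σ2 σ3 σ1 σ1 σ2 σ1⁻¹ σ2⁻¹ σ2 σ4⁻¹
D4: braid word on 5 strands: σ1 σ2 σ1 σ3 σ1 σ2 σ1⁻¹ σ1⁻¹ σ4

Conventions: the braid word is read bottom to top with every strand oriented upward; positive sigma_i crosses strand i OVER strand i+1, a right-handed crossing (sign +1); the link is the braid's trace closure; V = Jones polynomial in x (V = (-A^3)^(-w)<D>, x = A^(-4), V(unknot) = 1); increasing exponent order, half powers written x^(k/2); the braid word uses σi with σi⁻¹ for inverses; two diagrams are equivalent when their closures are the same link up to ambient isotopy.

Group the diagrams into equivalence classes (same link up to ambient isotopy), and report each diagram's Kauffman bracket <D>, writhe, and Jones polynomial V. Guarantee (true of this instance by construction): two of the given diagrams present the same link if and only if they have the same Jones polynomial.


classes: {D1, D3, D4} | {D2}
V(D1) = -x^(1/2) + x^(3/2) - x^(5/2) - x^(9/2)  [11 crossings, <D> = A^-3 + A^5 - A^9 + A^13, w = +5]
V(D2) = x^(-13/2) - x^(-11/2) + x^(-9/2) - 2x^(-7/2) - x^(-3/2)  [9 crossings, <D> = A^-9 + 2A^-1 - A^3 + A^7 - A^11, w = -5]
V(D3) = -x^(1/2) + x^(3/2) - x^(5/2) - x^(9/2)  (w +3, c 9, <D> = A^-9 + A^-1 - A^3 + A^7)
V(D4) = -x^(1/2) + x^(3/2) - x^(5/2) - x^(9/2)  [9 crossings, <D> = A^-3 + A^5 - A^9 + A^13, w = +5]
note: comparing 4 Jones polynomials yields 2 groups


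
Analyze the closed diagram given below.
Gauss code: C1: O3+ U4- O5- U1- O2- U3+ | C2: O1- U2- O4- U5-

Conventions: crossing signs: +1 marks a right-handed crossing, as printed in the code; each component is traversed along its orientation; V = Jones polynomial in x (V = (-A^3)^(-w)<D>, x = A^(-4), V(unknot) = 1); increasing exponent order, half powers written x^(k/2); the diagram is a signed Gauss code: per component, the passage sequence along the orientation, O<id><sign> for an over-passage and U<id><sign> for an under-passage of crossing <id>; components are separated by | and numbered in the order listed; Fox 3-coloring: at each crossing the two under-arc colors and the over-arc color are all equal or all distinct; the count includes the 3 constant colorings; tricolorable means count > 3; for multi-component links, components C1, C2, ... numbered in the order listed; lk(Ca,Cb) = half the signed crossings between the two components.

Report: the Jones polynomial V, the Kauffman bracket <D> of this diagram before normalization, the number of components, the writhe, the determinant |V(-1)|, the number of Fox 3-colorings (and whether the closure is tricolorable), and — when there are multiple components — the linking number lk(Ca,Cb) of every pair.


Jones polynomial: V(x) = -x^(-11/2) + x^(-9/2) - x^(-7/2) - x^(-3/2)
<D> = A^-3 + A^5 - A^9 + A^13; writhe -3
components 2, writhe -3 (5 crossings)
linking number lk(C1,C2) = -2
3-colorings: 3 of 3^5, det 4 — not tricolorable
note: det 4 = |V(-1)|; not divisible by 3, so not tricolorable


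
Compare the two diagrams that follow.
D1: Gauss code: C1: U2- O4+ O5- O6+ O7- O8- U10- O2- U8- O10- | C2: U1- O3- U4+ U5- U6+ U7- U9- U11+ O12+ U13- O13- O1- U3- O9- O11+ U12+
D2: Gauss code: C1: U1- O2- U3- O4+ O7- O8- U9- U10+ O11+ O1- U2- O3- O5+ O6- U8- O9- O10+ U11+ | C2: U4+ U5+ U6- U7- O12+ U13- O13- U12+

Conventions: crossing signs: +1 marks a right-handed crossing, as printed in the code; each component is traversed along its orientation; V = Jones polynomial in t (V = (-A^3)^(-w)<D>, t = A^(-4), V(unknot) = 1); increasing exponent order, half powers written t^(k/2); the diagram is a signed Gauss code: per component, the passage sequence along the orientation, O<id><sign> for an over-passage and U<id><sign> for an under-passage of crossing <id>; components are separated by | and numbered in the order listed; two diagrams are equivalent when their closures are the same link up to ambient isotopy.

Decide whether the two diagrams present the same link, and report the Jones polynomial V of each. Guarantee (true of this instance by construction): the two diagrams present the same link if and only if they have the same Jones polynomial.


same link: yes
V(D1) = t^(-9/2) - t^(-5/2) - t^(-3/2) - t^(-1/2)  [13 crossings, <D> = A^-13 + A^-9 + A^-5 - A^3, w = -5]
V(D2) = t^(-9/2) - t^(-5/2) - t^(-3/2) - t^(-1/2)  [13 crossings, <D> = A^-7 + A^-3 + A - A^9, w = -3]
insight: one V(t) for all 2 diagrams — one class (guaranteed)


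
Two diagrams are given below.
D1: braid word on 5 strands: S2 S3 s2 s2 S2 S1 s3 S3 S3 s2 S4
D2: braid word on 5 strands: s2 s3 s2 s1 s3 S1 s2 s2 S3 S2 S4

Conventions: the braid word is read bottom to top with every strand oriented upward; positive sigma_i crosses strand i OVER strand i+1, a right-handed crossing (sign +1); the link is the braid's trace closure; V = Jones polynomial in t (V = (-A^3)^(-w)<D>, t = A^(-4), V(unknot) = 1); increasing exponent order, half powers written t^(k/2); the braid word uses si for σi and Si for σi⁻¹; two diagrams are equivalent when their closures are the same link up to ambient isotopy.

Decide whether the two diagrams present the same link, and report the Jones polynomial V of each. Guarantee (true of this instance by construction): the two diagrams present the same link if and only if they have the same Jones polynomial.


same link: no
V(D1) = -t^(-5/2) - t^(-1/2)  [11 crossings, <D> = A^-7 + A, w = -3]
D2 (bracket -A^-9 + A^-1 + A^3 + A^7; 11 crossings at w = +3): V = -t^(1/2) - t^(3/2) - t^(5/2) + t^(9/2)
note: 2 classes among 2 diagrams; unequal V(t) rules out equality


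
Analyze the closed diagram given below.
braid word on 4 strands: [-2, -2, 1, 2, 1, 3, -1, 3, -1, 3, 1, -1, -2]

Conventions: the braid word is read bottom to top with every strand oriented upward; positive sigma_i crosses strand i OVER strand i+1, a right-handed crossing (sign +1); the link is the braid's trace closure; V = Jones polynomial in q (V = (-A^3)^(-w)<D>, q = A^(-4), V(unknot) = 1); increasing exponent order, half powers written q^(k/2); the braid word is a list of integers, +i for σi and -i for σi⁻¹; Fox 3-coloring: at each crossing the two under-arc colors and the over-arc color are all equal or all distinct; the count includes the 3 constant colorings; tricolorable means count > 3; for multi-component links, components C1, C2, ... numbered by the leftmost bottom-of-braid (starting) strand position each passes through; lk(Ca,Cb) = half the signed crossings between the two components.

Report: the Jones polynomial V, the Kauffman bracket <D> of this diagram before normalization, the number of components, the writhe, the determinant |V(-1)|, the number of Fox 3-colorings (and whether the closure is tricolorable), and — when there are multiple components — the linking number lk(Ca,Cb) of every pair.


Jones polynomial: V(q) = -q^-3 + q^-2 - q^-1 + 3 - q + q^2 - q^3
<D> = A^-9 - A^-5 + A^-1 - 3A^3 + A^7 - A^11 + A^15; writhe +1
components 1, writhe +1 (13 crossings)
3-colorings: 27 of 3^13, det 9 — tricolorable
note: V is palindromic (span 6, det 9): q -> 1/q fixes it; necessary, not sufficient, for amphichirality


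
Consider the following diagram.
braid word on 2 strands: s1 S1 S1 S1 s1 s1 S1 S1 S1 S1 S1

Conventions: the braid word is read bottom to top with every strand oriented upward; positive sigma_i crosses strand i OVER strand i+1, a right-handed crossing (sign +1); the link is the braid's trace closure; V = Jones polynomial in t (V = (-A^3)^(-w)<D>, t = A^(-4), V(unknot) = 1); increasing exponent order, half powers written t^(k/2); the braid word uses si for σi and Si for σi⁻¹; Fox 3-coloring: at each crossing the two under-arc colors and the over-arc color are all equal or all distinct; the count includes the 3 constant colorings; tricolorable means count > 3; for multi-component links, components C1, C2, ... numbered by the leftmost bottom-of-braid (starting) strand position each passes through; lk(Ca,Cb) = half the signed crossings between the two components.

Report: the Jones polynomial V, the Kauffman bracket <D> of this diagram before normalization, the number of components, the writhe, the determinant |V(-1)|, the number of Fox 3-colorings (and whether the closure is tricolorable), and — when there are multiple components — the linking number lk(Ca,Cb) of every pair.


Jones polynomial: V(t) = -t^-7 + t^-6 - t^-5 + t^-4 + t^-2
<D> = -A^-7 - A + A^5 - A^9 + A^13; writhe -5
components 1, writhe -5 (11 crossings)
3-colorings: 3 of 3^11, det 5 — not tricolorable
note: det 5 = |V(-1)|; not divisible by 3, so not tricolorable


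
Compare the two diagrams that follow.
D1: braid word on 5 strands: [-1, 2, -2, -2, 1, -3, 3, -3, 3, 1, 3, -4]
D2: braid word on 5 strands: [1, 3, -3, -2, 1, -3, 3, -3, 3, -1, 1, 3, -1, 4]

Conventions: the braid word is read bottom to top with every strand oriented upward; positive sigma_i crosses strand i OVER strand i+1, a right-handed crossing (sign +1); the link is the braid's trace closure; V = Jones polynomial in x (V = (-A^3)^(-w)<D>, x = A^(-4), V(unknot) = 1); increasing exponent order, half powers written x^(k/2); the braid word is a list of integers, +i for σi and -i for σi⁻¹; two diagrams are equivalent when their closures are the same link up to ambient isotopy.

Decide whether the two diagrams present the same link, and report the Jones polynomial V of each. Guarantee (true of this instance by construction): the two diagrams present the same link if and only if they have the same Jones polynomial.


equivalent: yes
V(D1) = 1  (w 0, c 12, <D> = 1)
V(D2) = 1  [14 crossings, <D> = A^6, w = +2]
key observation: Markov moves rewrite D1 (12 crossings) into D2 (14)


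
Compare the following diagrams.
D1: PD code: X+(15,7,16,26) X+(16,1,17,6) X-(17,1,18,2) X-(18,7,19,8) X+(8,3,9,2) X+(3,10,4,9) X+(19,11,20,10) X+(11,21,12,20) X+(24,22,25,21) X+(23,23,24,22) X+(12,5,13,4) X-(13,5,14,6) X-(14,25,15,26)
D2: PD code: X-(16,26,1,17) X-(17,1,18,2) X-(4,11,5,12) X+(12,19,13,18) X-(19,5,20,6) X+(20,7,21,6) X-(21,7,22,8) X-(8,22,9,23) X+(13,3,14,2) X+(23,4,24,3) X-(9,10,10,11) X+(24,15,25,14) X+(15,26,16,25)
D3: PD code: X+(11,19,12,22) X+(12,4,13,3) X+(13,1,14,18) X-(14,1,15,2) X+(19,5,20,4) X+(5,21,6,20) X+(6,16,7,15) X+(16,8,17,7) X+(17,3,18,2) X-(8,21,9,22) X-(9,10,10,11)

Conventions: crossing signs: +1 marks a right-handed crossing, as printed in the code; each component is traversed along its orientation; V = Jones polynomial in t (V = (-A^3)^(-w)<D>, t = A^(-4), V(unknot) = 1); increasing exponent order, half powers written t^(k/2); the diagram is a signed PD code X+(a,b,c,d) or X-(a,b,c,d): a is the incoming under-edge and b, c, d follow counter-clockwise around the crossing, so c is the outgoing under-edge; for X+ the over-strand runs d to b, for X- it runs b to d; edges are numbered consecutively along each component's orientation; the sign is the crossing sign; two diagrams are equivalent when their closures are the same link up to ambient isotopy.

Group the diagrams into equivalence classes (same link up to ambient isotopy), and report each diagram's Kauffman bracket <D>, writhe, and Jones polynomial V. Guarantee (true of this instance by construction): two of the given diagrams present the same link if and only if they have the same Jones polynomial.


classes: {D1} | {D2} | {D3}
V(D1) = -t^(1/2) - t^(5/2)  [13 crossings, <D> = A^5 + A^13, w = +5]
V(D2) = t^(-7/2) - 2t^(-5/2) + t^(-3/2) - 2t^(-1/2) + t^(1/2) - t^(3/2)  [13 crossings, <D> = A^-9 - A^-5 + 2A^-1 - A^3 + 2A^7 - A^11, w = -1]
V(D3) = -t^(3/2) - 2t^(7/2) + t^(9/2) - t^(11/2) + t^(13/2)  (w +5, c 11, <D> = -A^-11 + A^-7 - A^-3 + 2A + A^9)
insight: 3 classes among 3 diagrams; unequal V(t) rules out equality


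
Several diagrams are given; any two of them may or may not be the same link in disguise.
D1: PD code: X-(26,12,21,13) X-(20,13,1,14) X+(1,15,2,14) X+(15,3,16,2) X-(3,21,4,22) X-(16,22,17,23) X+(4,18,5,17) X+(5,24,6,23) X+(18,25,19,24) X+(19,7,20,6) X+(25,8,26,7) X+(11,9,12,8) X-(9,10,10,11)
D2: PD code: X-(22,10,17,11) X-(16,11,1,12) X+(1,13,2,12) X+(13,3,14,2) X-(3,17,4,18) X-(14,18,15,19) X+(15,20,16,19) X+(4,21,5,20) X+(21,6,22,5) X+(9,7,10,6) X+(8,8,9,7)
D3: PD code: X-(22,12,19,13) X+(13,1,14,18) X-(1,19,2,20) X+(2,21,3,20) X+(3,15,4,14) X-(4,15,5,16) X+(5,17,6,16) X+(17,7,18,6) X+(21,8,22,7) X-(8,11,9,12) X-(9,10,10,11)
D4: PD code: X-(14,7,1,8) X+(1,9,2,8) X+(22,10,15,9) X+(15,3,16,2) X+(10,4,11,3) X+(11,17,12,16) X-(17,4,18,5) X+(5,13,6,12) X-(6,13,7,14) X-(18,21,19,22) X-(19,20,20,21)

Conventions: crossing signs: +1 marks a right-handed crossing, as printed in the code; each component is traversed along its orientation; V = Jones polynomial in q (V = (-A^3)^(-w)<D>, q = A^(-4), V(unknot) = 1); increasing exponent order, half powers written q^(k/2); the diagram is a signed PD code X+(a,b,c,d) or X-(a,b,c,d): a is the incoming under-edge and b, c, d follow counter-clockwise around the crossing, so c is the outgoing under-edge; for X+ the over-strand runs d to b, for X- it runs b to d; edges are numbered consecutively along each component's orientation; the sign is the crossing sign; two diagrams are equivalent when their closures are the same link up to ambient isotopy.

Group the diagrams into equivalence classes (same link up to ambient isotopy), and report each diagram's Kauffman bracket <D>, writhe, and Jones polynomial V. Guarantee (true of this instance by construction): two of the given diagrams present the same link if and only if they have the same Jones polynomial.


grouping into links: {D1, D3} | {D2} | {D4}
V(D1) = -q^(1/2) - q^(3/2) - q^(5/2) + q^(9/2)  (w +3, c 13, <D> = -A^-9 + A^-1 + A^3 + A^7)
V(D2) = -q^(-1/2) - q^(1/2)  [11 crossings, <D> = A^7 + A^11, w = +3]
D3 (bracket -A^-15 + A^-7 + A^-3 + A; 11 crossings at w = +1): V = -q^(1/2) - q^(3/2) - q^(5/2) + q^(9/2)
D4 (bracket A^-7 + A; 11 crossings at w = +1): V = -q^(1/2) - q^(5/2)
key observation: 3 classes among 4 diagrams; unequal V(q) rules out equality


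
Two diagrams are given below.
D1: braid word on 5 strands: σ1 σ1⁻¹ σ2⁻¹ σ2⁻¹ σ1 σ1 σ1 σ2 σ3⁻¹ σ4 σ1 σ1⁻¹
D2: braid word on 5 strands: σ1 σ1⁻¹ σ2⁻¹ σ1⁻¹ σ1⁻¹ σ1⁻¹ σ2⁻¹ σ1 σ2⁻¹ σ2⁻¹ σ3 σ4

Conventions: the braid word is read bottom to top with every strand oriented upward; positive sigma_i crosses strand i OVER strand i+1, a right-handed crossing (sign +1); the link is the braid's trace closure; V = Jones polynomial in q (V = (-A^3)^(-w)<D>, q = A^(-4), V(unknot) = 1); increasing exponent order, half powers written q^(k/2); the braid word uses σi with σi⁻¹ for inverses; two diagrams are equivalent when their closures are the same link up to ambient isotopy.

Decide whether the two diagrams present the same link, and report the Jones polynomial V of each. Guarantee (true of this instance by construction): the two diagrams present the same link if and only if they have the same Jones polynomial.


same link: no
V(D1) = q + q^3 - q^4  [12 crossings, <D> = -A^-10 + A^-6 + A^2, w = +2]
D2 (bracket A^-4 - 1 + 3A^4 - 3A^8 + 3A^12 - 3A^16 + 2A^20 - A^24; 12 crossings at w = -4): V = -q^-9 + 2q^-8 - 3q^-7 + 3q^-6 - 3q^-5 + 3q^-4 - q^-3 + q^-2
note: comparing 2 Jones polynomials yields 2 groups


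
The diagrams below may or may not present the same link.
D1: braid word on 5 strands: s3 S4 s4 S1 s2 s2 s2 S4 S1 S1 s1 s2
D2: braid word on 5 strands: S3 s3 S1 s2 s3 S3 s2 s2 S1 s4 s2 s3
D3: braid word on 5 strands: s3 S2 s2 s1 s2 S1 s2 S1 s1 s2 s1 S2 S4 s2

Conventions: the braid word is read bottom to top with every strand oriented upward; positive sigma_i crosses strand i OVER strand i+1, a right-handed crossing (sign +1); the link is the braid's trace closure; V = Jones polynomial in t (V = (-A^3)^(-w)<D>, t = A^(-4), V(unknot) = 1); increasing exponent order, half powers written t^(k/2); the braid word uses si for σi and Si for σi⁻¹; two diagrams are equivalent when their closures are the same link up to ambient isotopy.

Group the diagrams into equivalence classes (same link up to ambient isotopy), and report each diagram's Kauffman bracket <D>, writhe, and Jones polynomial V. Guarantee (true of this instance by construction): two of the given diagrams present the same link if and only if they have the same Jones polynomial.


classes: {D1, D2} | {D3}
V(D1) = t^-1 - 1 + 2t - 2t^2 + 2t^3 - 2t^4 + t^5  [12 crossings, <D> = A^-14 - 2A^-10 + 2A^-6 - 2A^-2 + 2A^2 - A^6 + A^10, w = +2]
D2 (bracket A^-8 - 2A^-4 + 2 - 2A^4 + 2A^8 - A^12 + A^16; 12 crossings at w = +4): V = t^-1 - 1 + 2t - 2t^2 + 2t^3 - 2t^4 + t^5
D3 (bracket -A^-12 + A^-8 - A^-4 + 2 - A^4 + A^8; 14 crossings at w = +4): V = t - t^2 + 2t^3 - t^4 + t^5 - t^6
note: 2 classes among 3 diagrams; unequal V(t) rules out equality


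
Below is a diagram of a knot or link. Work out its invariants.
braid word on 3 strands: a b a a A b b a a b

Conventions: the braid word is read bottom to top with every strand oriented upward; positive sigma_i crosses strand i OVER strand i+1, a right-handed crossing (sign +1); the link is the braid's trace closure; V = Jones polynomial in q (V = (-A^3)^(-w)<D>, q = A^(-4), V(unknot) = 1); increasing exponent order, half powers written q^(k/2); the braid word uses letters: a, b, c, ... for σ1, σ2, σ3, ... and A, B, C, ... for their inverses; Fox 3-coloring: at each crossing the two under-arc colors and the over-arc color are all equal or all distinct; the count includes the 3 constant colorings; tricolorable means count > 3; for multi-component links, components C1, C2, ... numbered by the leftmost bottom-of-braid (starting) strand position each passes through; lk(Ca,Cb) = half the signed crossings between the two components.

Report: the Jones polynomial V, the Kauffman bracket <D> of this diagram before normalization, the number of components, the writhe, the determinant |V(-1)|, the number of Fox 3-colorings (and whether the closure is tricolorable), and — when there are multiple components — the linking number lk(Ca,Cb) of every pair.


V = q^3 + q^5 - q^8
<D> = -A^-8 + A^4 + A^12 (w = +8)
1 component over 10 crossings, w = +8
9 Fox colorings among 3^10, |V(-1)| = 3: tricolorable
why: det 3 = |V(-1)|; divisible by 3, so tricolorable


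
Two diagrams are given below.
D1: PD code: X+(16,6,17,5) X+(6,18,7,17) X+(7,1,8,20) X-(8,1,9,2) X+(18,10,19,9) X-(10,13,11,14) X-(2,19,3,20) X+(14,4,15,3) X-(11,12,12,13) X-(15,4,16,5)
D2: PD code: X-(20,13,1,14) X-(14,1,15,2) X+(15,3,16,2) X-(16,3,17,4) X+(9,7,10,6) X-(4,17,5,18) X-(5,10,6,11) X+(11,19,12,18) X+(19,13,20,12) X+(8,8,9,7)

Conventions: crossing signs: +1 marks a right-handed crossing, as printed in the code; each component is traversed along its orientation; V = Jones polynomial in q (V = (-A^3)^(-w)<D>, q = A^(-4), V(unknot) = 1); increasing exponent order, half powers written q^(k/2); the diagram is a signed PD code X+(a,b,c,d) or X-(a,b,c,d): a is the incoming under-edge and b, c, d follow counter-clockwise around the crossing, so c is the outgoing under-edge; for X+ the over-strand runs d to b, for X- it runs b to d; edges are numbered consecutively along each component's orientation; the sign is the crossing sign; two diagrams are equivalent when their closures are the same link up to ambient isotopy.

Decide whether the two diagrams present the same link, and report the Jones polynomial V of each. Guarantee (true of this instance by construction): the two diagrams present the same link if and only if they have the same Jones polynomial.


equivalent: no
V(D1) = q + q^3 - q^4  (w 0, c 10, <D> = -A^-16 + A^-12 + A^-4)
D2 (bracket 1; 10 crossings at w = 0): V = 1
why: 2 values of V(q) split the 2 diagrams


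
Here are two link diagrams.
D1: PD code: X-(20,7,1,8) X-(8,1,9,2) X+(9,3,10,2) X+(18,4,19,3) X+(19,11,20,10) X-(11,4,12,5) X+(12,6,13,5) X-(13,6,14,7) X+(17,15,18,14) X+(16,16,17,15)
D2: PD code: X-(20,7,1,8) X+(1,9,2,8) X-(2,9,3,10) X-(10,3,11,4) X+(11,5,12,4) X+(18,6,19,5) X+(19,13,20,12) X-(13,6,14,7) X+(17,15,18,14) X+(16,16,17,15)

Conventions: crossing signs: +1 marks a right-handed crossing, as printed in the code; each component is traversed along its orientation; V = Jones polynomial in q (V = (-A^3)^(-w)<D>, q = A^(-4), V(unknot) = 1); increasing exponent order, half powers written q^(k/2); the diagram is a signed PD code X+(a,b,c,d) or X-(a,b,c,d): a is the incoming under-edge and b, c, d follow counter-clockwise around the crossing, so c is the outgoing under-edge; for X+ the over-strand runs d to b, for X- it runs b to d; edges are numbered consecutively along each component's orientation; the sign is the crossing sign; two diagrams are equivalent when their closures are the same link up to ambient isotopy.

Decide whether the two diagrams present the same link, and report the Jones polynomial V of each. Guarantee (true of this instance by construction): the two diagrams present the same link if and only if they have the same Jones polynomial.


same link: yes
V(D1) = 1  [10 crossings, <D> = A^6, w = +2]
V(D2) = 1  (w +2, c 10, <D> = A^6)
note: all 2 diagrams share one V(q), hence one class


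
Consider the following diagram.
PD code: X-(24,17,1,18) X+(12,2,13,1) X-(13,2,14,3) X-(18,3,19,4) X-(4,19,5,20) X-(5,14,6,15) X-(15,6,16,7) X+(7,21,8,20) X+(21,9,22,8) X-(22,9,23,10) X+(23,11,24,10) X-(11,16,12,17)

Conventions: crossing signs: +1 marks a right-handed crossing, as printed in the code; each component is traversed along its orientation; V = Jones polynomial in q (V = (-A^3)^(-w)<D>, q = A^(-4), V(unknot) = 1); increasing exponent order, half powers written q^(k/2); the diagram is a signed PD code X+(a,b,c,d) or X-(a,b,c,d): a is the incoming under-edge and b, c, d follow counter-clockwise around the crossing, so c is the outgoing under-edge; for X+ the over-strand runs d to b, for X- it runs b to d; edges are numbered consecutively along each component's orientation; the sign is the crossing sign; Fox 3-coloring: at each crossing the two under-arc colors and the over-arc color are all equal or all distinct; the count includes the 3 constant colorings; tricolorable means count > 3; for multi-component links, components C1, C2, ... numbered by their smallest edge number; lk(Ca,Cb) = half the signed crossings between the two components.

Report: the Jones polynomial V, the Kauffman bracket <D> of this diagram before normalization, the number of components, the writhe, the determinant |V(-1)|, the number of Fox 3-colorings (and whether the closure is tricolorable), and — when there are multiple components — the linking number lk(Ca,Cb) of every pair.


Jones polynomial: V(q) = q^-7 - 2q^-6 + 2q^-5 - 3q^-4 + 3q^-3 - 2q^-2 + 2q^-1
<D> = 2A^-8 - 2A^-4 + 3 - 3A^4 + 2A^8 - 2A^12 + A^16; writhe -4
components 1, writhe -4 (12 crossings)
3-colorings: 9 of 3^12, det 15 — tricolorable
note: V spans 6 powers of q: at least 6 crossings in any diagram


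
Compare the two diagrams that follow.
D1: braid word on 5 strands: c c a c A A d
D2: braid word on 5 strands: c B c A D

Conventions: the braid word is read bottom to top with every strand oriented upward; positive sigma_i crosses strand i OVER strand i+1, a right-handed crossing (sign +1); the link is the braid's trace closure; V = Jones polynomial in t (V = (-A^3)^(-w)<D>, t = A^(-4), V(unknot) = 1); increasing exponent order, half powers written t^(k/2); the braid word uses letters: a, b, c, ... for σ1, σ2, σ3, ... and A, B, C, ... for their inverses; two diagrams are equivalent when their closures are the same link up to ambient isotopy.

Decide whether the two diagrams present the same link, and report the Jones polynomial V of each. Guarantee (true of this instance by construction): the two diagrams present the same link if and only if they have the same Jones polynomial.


equivalent: no
V(D1) = -t^(1/2) - t^(3/2) - t^(5/2) + t^(9/2)  (w +3, c 7, <D> = -A^-9 + A^-1 + A^3 + A^7)
V(D2) = -t^(1/2) - t^(5/2)  (w -1, c 5, <D> = A^-13 + A^-5)
why: 2 classes among 2 diagrams; unequal V(t) rules out equality


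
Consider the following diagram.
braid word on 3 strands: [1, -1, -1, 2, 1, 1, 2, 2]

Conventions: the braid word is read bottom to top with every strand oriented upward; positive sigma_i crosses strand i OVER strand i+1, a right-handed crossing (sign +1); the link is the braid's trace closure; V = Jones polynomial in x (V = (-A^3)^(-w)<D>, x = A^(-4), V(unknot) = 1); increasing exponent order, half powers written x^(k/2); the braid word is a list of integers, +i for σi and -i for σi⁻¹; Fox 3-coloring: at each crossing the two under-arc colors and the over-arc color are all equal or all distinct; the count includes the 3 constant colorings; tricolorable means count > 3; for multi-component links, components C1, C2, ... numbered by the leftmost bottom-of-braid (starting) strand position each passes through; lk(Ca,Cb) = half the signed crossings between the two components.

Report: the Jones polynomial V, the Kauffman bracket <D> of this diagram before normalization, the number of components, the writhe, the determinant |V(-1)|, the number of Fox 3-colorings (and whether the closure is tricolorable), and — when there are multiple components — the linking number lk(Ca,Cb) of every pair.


Jones polynomial: V(x) = x - x^2 + 2x^3 - x^4 + x^5 - x^6
<D> = -A^-12 + A^-8 - A^-4 + 2 - A^4 + A^8; writhe +4
components 1, writhe +4 (8 crossings)
3-colorings: 3 of 3^8, det 7 — not tricolorable
note: |V(-1)| = 7: so not tricolorable, since 3 does not divide 7


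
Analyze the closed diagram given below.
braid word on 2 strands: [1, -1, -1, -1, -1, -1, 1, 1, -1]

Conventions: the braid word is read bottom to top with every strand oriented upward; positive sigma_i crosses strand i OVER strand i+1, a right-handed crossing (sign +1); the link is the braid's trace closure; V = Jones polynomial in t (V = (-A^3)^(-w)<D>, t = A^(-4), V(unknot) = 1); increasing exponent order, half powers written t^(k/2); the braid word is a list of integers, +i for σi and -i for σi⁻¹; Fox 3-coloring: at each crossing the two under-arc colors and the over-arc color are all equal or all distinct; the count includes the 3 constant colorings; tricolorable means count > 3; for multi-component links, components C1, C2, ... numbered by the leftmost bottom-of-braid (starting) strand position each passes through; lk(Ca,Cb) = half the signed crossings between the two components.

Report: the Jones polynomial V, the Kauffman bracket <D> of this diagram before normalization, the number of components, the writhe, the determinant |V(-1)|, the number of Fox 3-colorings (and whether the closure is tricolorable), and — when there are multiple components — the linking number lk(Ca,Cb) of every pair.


V(t) = -t^-4 + t^-3 + t^-1
bracket: -A^-5 - A^3 + A^7, w = -3
1 component, writhe -3, over 9 crossings
det 3, colorings 9 of 3^9 — tricolorable
observation: a (2,3) torus form — a single generator 3 times


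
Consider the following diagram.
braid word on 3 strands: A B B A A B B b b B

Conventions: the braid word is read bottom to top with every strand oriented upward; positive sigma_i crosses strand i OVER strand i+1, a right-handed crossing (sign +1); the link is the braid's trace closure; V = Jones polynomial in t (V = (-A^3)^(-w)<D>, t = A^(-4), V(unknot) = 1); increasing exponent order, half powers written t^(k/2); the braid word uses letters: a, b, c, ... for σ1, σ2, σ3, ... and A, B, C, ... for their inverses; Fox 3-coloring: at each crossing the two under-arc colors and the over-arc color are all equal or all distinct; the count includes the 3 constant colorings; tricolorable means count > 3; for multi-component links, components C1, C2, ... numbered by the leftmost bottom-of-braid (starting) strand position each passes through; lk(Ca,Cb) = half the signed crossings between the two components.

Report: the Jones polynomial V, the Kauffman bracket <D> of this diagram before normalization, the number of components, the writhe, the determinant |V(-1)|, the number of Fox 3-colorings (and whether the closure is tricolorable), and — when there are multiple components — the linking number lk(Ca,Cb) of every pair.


Jones polynomial: V(t) = -t^-7 + t^-6 - t^-5 + t^-4 + t^-2
<D> = A^-10 + A^-2 - A^2 + A^6 - A^10; writhe -6
components 1, writhe -6 (10 crossings)
3-colorings: 3 of 3^10, det 5 — not tricolorable
note: w = -6 (over 10 crossings) is diagram-only; (-A^3)^(6) removes it from V
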